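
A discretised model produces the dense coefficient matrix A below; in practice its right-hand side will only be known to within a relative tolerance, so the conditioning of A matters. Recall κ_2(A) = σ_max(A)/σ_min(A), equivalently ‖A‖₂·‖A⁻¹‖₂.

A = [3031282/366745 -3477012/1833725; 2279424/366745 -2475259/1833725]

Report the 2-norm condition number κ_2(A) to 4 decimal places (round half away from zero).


178.9000

M = AᵀA = [575377773412/5380075801 -647278746408/26900379005; -647278746408/26900379005 728660782609/134501895025]. tr(M)=8990544389/80013025, det(M)=31561924/80013025
char-poly roots: 2809/25 and 11236/3200521
κ_2(A) = √(λ_max/λ_min) = √((2809/25) / (11236/3200521)) = 178.9000


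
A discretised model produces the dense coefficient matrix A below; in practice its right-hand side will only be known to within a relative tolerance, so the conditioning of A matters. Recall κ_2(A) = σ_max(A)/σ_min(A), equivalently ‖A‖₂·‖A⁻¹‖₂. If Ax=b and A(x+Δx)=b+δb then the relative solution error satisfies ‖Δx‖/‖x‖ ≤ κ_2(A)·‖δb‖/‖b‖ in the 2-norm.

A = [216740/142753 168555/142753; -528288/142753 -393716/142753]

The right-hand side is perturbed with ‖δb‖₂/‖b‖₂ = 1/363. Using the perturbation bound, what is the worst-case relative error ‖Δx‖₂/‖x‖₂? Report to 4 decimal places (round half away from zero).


0.3781

M = AᵀA = [1929375376/120582361 1446911532/120582361; 1446911532/120582361 1085343649/120582361]. tr(M)=3014719025/120582361, det(M)=4000000/120582361
solving λ² − 3014719025/120582361·λ + 4000000/120582361 = 0 gives λ = 25, 160000/120582361
σ_max=√25=5, σ_min=√(160000/120582361)=(400/10981) → κ = 137.2625
perturbation bound = 137.2625·1/363 = 0.3781


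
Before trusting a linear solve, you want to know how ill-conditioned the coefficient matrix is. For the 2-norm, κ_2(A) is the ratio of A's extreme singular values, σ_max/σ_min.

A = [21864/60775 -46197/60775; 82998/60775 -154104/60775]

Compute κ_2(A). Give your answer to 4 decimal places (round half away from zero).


71.5000

M = AᵀA = [11786724/5909761 -22080600/5909761; -22080600/5909761 41411529/5909761]. tr(M)=184077/20449, det(M)=324/20449
solving λ² − 184077/20449·λ + 324/20449 = 0 gives λ = 9, 36/20449
κ = σ_max/σ_min = 3/(6/143) = 71.5000


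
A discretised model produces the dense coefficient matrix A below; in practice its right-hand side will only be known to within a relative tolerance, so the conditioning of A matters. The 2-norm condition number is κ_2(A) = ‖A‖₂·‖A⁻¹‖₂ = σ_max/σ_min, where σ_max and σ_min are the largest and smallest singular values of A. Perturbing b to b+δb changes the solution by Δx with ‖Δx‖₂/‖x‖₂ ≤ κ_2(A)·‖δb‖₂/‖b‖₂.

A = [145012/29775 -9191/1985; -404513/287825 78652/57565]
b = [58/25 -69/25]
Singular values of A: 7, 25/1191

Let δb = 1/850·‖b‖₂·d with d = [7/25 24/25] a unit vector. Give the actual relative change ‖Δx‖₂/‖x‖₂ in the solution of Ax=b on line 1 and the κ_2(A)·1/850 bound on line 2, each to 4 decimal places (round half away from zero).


0.0021
0.3923

from the listed singular values, σ₁ = 7, σ_n = 25/1191
κ = σ_max/σ_min = 7/(25/1191) = 333.4800
bound on ‖Δx‖/‖x‖: κ·ε = 333.4800·1/850 = 0.3923
solve Ax = b  →  x = [-65.4000 -69.2914]
2-norm of b is 3.6056; of x, 95.2810
Δx = A⁻¹·δb where δb = 1/850·3.6056·d; ‖Δx‖ = 0.2021
realised ‖Δx‖/‖x‖ = 0.0021
so the bound overstates the realised error by a factor of ≈ 184.9833 (computed from the unrounded values)


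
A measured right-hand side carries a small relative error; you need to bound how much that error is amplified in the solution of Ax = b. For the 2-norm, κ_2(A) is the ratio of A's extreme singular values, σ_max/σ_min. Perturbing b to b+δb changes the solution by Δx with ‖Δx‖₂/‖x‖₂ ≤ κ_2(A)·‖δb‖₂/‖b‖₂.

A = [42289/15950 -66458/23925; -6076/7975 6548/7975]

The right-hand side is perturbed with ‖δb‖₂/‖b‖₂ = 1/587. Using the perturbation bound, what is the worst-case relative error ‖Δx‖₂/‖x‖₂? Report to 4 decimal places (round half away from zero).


M = AᵀA = [3097649/407044 -2439325/305283; -2439325/305283 7684084/915849]. tr(M)=69697/4356, det(M)=4/1089
solving λ² − 69697/4356·λ + 4/1089 = 0 gives λ = 16, 1/4356
κ_2(A) = √(λ_max/λ_min) = √(16 / (1/4356)) = 264.0000
κ_2(A)·‖δb‖/‖b‖ = 0.4497

0.4497


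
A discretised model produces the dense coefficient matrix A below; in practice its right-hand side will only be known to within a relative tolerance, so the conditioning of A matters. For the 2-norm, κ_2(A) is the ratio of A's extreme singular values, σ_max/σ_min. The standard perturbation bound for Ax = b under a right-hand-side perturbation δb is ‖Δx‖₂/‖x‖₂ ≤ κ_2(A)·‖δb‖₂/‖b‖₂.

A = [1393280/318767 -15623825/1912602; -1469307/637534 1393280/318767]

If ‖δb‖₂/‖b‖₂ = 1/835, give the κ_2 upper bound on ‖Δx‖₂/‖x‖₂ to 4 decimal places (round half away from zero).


0.4755

form AᵀA = [34338338041/1406400004 -48286904960/1054800003; -48286904960/1054800003 1086464212225/12657600036] with trace 2414375873/21898962 and determinant 1500625/19465744
solving λ² − 2414375873/21898962·λ + 1500625/19465744 = 0 gives λ = 441/4, 30625/43797924
σ_max=√(441/4)=(21/2), σ_min=√(30625/43797924)=(175/6618) → κ = 397.0800
worst-case relative error ≤ 397.0800 × 1/835 = 0.4755


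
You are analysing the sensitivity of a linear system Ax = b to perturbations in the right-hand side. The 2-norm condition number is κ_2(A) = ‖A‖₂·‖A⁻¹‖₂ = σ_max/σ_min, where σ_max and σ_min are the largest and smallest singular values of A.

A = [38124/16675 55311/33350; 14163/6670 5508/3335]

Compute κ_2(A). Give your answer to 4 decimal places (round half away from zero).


M = AᵀA = [12875769/1322500 2413152/330625; 2413152/330625 7245081/1322500]. tr(M)=402417/26450, det(M)=13689/211600
eigenvalues of AᵀA: λ = (tr ± √(tr²−4·det))/2 = 1521/100, 9/2116
σ_max=√(1521/100)=(39/10), σ_min=√(9/2116)=(3/46) → κ = 59.8000

59.8000


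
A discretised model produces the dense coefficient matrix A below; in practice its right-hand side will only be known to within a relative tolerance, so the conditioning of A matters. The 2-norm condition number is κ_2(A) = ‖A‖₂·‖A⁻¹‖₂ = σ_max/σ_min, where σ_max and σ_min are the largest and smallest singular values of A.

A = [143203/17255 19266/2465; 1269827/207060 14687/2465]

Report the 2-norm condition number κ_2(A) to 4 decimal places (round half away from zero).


M = AᵀA = [182619315841/1714953744 2070293485/20416116; 2070293485/20416116 23475469/243049]. tr(M)=414104905/2039184, det(M)=130321/56644
eigenvalues of AᵀA: λ = (tr ± √(tr²−4·det))/2 = 3249/16, 1444/127449
κ = σ_max/σ_min = (57/4)/(38/357) = 133.8750

133.8750


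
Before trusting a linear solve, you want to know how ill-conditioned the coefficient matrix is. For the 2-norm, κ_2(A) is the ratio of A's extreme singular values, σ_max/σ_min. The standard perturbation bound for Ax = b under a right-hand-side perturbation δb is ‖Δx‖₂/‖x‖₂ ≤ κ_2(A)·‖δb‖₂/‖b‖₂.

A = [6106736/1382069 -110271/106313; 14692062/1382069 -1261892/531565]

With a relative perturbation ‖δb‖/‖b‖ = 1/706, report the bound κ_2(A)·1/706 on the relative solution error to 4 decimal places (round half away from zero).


0.3673

M = AᵀA = [36534696260/275669609 -41100891048/1378348045; -41100891048/1378348045 46252774529/6891740225]. tr(M)=23405370269/168091225, det(M)=48469444/168091225
eigenvalues of AᵀA: λ = (tr ± √(tr²−4·det))/2 = 3481/25, 13924/6723649
κ_2(A) = √(λ_max/λ_min) = √((3481/25) / (13924/6723649)) = 259.3000
worst-case relative error ≤ 259.3000 × 1/706 = 0.3673


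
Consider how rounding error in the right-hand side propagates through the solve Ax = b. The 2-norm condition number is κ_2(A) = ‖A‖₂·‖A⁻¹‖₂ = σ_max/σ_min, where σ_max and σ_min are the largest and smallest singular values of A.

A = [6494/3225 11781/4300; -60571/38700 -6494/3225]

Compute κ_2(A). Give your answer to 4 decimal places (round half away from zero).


77.4000

form AᵀA = [389664769/59907600 10819004/1248075; 10819004/1248075 76955209/6656400] with trace 21645233/1198152 and determinant 2088025/38340864
char-poly roots: 289/16 and 7225/2396304
κ_2(A) = √(λ_max/λ_min) = √((289/16) / (7225/2396304)) = 77.4000


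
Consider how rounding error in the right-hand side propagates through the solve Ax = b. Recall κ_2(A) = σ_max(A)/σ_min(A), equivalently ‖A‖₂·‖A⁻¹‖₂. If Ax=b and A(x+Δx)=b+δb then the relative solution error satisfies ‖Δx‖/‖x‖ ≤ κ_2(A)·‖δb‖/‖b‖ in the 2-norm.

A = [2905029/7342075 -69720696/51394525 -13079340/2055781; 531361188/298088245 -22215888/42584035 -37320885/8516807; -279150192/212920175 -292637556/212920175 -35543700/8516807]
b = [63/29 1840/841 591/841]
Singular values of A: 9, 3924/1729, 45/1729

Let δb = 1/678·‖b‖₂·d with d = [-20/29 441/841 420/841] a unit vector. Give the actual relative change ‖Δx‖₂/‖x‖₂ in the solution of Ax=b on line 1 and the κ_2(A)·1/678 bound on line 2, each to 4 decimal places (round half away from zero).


0.3244
0.5100

σ_max = 9, σ_min = 45/1729
κ = σ_max/σ_min = 9/(45/1729) = 345.8000
κ_2(A)·‖δb‖/‖b‖ = 0.5100
solve Ax = b  →  x = [0.4435 0.0531 -0.3252]
‖b‖₂ = 3.1623 and ‖x‖₂ = 0.5525
δb = ε·‖b‖·d = [-0.0032 0.0024 0.0023]; solving A·Δx = δb gives ‖Δx‖ = 0.1792
realised ‖Δx‖/‖x‖ = 0.3244
so the bound overstates the realised error by a factor of ≈ 1.5724 (computed from the unrounded values)


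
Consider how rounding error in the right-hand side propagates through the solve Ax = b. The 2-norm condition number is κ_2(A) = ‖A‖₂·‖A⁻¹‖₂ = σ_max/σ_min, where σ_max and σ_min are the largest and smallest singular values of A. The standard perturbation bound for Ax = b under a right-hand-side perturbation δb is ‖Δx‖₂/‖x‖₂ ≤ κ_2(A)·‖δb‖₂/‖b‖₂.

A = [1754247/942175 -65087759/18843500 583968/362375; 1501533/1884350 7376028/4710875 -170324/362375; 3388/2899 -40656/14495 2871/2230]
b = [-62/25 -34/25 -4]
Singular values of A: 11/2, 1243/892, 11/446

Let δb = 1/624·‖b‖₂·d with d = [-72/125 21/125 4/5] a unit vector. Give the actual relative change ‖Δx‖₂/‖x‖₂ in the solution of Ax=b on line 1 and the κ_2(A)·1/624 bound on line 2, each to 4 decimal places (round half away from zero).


0.0039
0.3574

from the listed singular values, σ₁ = 11/2, σ_n = 11/446
κ = σ_max/σ_min = (11/2)/(11/446) = 223.0000
worst-case relative error ≤ 223.0000 × 1/624 = 0.3574
solve Ax = b  →  x = [10.4127 -28.7220 -75.1329]
2-norm of b is 4.8990; of x, 81.1069
with δb = [-0.0045 0.0013 0.0063], A·Δx = δb → ‖Δx‖ = 0.3183
realised ‖Δx‖/‖x‖ = 0.0039
so the bound overstates the realised error by a factor of ≈ 91.0573 (computed from the unrounded values)


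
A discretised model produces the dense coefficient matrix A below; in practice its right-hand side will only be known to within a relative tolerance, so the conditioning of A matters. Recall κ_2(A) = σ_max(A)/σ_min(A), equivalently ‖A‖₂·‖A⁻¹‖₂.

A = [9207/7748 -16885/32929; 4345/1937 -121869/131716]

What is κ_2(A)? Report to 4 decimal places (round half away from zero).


M = AᵀA = [386833249/60031504 -10073250/3751969; -10073250/3751969 67175449/60031504]. tr(M)=1343221/177608, det(M)=14641/5683456
eigenvalues of AᵀA: λ = (tr ± √(tr²−4·det))/2 = 121/16, 121/355216
σ_max=√(121/16)=(11/4), σ_min=√(121/355216)=(11/596) → κ = 149.0000

149.0000


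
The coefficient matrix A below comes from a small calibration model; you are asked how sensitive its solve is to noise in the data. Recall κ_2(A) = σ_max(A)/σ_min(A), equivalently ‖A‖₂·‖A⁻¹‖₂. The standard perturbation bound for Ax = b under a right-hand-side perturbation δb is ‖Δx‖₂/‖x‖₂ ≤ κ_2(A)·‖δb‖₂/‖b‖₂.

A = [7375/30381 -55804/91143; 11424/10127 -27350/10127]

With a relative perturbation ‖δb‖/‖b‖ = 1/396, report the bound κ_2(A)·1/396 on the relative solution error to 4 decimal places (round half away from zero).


0.6477

M = AᵀA = [731089/549081 -5263300/1647243; -5263300/1647243 37896436/4941729]. tr(M)=263173/29241, det(M)=4/3249
char-poly roots: 9 and 4/29241
σ_max=√9=3, σ_min=√(4/29241)=(2/171) → κ = 256.5000
worst-case relative error ≤ 256.5000 × 1/396 = 0.6477


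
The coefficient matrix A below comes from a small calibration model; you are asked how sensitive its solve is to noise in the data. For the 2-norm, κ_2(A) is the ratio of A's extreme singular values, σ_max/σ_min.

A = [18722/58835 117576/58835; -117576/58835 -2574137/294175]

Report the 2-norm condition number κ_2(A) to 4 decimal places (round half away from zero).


70.0000

form AᵀA = [1686452/411845 186593112/10296125; 186593112/10296125 4147402849/51480625] with trace 2592629/30625 and determinant 1119364/765625
eigenvalues of AᵀA: λ = (tr ± √(tr²−4·det))/2 = 2116/25, 529/30625
σ_max=√(2116/25)=(46/5), σ_min=√(529/30625)=(23/175) → κ = 70.0000


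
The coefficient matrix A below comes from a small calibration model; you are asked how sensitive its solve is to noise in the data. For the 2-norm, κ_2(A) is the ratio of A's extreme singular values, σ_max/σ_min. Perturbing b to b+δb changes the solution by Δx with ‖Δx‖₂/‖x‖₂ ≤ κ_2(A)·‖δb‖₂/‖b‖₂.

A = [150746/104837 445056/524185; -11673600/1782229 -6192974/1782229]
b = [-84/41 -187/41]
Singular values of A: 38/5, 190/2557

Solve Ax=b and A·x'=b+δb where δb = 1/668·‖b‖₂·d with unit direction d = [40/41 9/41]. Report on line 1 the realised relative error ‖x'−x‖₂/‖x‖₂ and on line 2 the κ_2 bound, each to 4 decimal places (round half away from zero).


largest singular value 38/5, smallest 190/2557
κ = σ_max/σ_min = (38/5)/(190/2557) = 102.2800
perturbation bound = 102.2800·1/668 = 0.1531
solve Ax = b  →  x = [19.4638 -35.3762]
‖b‖ = 5.0000, ‖x‖ = 40.3771
Δx = A⁻¹·δb where δb = 1/668·5.0000·d; ‖Δx‖ = 0.1007
realised ‖Δx‖/‖x‖ = 0.0025
so the bound overstates the realised error by a factor of ≈ 61.3732 (computed from the unrounded values)

0.0025
0.1531


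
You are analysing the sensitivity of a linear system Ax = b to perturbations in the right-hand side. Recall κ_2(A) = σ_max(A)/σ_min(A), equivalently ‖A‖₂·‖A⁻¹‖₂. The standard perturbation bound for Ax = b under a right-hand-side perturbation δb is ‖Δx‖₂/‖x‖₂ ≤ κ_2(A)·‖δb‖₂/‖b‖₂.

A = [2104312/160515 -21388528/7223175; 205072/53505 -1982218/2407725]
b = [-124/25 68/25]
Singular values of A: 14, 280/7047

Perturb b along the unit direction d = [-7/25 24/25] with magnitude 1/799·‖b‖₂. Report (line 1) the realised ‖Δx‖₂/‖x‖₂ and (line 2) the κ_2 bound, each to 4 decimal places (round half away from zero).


from the listed singular values, σ₁ = 14, σ_n = 280/7047
κ = σ_max/σ_min = 14/(280/7047) = 352.3500
worst-case relative error ≤ 352.3500 × 1/799 = 0.4410
solve Ax = b  →  x = [21.8199 98.2787]
2-norm of b is 5.6569; of x, 100.6718
δb = ε·‖b‖·d = [-0.0020 0.0068]; solving A·Δx = δb gives ‖Δx‖ = 0.1782
realised ‖Δx‖/‖x‖ = 0.0018
so the bound overstates the realised error by a factor of ≈ 249.1501 (computed from the unrounded values)

0.0018
0.4410


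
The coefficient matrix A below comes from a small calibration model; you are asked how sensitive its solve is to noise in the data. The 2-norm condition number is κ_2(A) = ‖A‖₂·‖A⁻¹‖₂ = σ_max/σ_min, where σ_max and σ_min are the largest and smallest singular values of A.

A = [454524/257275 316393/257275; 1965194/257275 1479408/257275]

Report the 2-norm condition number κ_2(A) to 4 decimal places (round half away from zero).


125.5000

AᵀA = [2420332852/39375625 1815069564/39375625; 1815069564/39375625 1361542273/39375625]; tr = 30255001/315005, det = 23059204/39375625
eigenvalues of AᵀA: λ = (tr ± √(tr²−4·det))/2 = 2401/25, 9604/1575025
κ = σ_max/σ_min = (49/5)/(98/1255) = 125.5000


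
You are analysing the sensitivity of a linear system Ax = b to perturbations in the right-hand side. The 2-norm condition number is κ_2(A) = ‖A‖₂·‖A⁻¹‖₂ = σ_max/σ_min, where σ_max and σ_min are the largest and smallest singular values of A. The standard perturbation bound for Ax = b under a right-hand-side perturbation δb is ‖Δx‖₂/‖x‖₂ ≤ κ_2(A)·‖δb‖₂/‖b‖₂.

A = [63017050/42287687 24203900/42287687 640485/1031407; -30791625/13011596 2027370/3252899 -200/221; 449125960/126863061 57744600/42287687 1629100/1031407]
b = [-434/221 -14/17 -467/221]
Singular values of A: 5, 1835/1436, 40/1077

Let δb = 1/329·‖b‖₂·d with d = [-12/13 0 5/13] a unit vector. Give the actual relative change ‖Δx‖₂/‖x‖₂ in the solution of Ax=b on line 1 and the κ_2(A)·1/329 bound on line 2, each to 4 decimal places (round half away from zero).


from the listed singular values, σ₁ = 5, σ_n = 40/1077
κ = σ_max/σ_min = 5/(40/1077) = 134.6250
bound on ‖Δx‖/‖x‖: κ·ε = 134.6250·1/329 = 0.4092
solve Ax = b  →  x = [-10.1199 -3.8812 24.7000]
2-norm of b is 3.0000; of x, 26.9734
with δb = [-0.0084 0.0000 0.0035], A·Δx = δb → ‖Δx‖ = 0.2455
realised ‖Δx‖/‖x‖ = 0.0091
so the bound overstates the realised error by a factor of ≈ 44.9557 (computed from the unrounded values)

0.0091
0.4092


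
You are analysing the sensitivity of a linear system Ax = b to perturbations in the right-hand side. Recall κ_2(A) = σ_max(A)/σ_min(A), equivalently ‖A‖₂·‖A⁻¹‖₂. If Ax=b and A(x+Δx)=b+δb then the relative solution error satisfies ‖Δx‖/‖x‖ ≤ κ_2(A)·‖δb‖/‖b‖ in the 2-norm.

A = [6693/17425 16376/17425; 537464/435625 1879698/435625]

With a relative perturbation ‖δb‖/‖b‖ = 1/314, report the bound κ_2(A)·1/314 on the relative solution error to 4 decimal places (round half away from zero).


0.1354

M = AᵀA = [188498041/112890625 641744712/112890625; 641744712/112890625 2201590084/112890625]. tr(M)=3824141/180625, det(M)=1119364/4515625
eigenvalues of AᵀA: λ = (tr ± √(tr²−4·det))/2 = 529/25, 2116/180625
κ = σ_max/σ_min = (23/5)/(46/425) = 42.5000
worst-case relative error ≤ 42.5000 × 1/314 = 0.1354


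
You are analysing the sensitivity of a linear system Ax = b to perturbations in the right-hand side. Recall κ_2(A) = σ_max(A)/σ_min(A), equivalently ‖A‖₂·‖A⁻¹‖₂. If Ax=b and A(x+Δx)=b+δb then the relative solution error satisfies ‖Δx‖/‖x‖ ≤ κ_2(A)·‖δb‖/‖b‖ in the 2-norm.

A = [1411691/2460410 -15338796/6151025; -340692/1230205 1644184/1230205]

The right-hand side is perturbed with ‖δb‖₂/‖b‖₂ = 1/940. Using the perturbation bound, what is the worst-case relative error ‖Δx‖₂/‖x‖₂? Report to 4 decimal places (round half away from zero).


0.1174

form AᵀA = [8502268633/20946772900 -47154400722/26183466125; -47154400722/26183466125 1047966049744/130917330625] with trace 2620119521/311522500 and determinant 11316496/1947015625
char-poly roots: 841/100 and 53824/77880625
so κ_2 = √((841/100) / (53824/77880625)) = 110.3125
κ_2(A)·‖δb‖/‖b‖ = 0.1174


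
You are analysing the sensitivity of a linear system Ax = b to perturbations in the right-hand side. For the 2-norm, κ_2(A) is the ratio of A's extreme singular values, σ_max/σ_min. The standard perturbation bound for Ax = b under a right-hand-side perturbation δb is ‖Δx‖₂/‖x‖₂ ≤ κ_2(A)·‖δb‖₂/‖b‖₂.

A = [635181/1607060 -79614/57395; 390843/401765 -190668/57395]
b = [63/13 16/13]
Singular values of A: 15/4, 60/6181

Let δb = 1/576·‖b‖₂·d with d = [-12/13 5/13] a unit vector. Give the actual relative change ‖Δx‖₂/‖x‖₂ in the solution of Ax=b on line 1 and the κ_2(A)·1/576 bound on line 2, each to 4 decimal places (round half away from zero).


σ_max = 15/4, σ_min = 60/6181
κ = σ_max/σ_min = (15/4)/(60/6181) = 386.3125
κ_2(A)·‖δb‖/‖b‖ = 0.6707
solve Ax = b  →  x = [-395.3600 -116.1467]
‖b‖₂ = 5.0000 and ‖x‖₂ = 412.0674
Δx = A⁻¹·δb where δb = 1/576·5.0000·d; ‖Δx‖ = 0.8942
relative error = 0.0022
tightness: 0.0022 against a bound of 0.6707 (unrounded ratio ≈ 0.0032)

0.0022
0.6707


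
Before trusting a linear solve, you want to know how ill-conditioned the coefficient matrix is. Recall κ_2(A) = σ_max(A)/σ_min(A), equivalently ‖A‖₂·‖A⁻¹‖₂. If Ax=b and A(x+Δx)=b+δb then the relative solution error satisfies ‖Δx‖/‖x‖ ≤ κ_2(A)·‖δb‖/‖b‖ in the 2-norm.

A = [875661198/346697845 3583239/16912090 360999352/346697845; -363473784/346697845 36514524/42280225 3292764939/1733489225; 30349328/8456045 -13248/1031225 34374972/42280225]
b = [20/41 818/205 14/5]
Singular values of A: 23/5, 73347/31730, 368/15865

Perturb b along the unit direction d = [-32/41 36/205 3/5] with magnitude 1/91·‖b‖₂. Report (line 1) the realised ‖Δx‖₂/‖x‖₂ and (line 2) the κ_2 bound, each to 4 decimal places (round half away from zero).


from the listed singular values, σ₁ = 23/5, σ_n = 368/15865
κ = σ_max/σ_min = (23/5)/(368/15865) = 198.3125
worst-case relative error ≤ 198.3125 × 1/91 = 2.1793
solve Ax = b  →  x = [-7.2060 -78.9248 34.0076]
2-norm of b is 4.8990; of x, 86.2413
re-solving with b+δb shifts x by Δx of norm 2.3209
dividing the unrounded norms, ‖Δx‖/‖x‖ = 0.0269
tightness: 0.0269 against a bound of 2.1793 (unrounded ratio ≈ 0.0123)

0.0269
2.1793


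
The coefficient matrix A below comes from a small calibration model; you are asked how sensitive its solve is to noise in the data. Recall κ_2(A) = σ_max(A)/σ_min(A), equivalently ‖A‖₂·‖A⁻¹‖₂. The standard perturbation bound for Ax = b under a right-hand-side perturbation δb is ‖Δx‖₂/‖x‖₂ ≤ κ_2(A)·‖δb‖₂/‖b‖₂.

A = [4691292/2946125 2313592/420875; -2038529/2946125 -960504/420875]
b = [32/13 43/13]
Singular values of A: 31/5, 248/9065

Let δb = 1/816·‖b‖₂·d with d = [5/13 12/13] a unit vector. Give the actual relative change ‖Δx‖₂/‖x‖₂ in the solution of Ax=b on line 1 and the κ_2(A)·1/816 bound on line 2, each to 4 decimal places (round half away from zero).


0.0013
0.2777

from the listed singular values, σ₁ = 31/5, σ_n = 248/9065
condition number: (31/5) ÷ (248/9065) = 226.6250
κ_2(A)·‖δb‖/‖b‖ = 0.2777
solve Ax = b  →  x = [-140.3161 41.0935]
‖b‖₂ = 4.1231 and ‖x‖₂ = 146.2098
Δx = A⁻¹·δb where δb = 1/816·4.1231·d; ‖Δx‖ = 0.1847
relative error = 0.0013
realised/bound (from unrounded values) ≈ 0.0045


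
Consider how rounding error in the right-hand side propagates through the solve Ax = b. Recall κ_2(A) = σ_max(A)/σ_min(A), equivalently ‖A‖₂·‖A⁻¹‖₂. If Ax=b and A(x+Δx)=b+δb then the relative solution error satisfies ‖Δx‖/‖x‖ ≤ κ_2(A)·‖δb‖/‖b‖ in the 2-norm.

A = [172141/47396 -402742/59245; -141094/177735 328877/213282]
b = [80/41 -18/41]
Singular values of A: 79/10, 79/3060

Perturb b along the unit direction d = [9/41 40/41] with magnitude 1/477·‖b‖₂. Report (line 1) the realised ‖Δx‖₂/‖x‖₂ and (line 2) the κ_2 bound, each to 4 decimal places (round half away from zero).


0.6415
0.6415

σ_max = 79/10, σ_min = 79/3060
condition number: (79/10) ÷ (79/3060) = 306.0000
worst-case relative error ≤ 306.0000 × 1/477 = 0.6415
solve Ax = b  →  x = [0.1191 -0.2234]
2-norm of b is 2.0000; of x, 0.2532
with δb = [0.0009 0.0041], A·Δx = δb → ‖Δx‖ = 0.1624
relative error = 0.6415
so the bound is sharp here: realised error equals the bound


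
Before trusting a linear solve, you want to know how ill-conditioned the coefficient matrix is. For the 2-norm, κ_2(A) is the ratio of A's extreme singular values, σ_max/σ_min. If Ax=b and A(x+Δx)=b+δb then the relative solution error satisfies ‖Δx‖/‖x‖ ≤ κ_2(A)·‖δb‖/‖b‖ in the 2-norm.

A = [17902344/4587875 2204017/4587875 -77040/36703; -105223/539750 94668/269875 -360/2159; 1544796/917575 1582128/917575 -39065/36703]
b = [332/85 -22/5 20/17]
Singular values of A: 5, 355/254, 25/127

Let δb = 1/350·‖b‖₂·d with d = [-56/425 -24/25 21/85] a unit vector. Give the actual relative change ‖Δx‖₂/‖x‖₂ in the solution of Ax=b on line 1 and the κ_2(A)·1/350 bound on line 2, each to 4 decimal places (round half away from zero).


0.0043
0.0726

from the listed singular values, σ₁ = 5, σ_n = 25/127
condition number: 5 ÷ (25/127) = 25.4000
bound on ‖Δx‖/‖x‖: κ·ε = 25.4000·1/350 = 0.0726
solve Ax = b  →  x = [10.2582 1.5014 17.5529]
2-norm of b is 6.0000; of x, 20.3860
re-solving with b+δb shifts x by Δx of norm 0.0871
relative error = 0.0043
tightness: 0.0043 against a bound of 0.0726 (unrounded ratio ≈ 0.0589)


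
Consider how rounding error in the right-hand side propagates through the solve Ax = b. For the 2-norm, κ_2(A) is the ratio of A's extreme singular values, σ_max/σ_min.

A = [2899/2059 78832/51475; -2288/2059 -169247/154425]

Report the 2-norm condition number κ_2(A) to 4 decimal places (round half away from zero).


42.6000

form AᵀA = [13639145/4239481 214567808/63592215; 214567808/63592215 3382996201/953883225] with trace 7671586/1134225 and determinant 28561/1134225
eigenvalues of AᵀA: λ = (tr ± √(tr²−4·det))/2 = 169/25, 169/45369
so κ_2 = √((169/25) / (169/45369)) = 42.6000


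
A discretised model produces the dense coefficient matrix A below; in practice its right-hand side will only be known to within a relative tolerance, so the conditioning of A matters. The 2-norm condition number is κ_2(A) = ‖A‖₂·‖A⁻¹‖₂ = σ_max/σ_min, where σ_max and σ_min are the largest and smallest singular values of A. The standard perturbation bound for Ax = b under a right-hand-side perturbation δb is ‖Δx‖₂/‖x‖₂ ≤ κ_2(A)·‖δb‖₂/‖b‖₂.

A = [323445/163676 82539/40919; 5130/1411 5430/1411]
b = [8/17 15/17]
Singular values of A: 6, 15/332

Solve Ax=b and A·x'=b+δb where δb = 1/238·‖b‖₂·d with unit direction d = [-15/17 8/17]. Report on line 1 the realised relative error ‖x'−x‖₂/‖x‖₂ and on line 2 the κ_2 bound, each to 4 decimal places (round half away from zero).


σ_max = 6, σ_min = 15/332
κ_2(A) = 6 / (15/332) = 132.8000
perturbation bound = 132.8000·1/238 = 0.5580
solve Ax = b  →  x = [0.1149 0.1207]
‖b‖₂ = 1.0000 and ‖x‖₂ = 0.1667
δb = ε·‖b‖·d = [-0.0037 0.0020]; solving A·Δx = δb gives ‖Δx‖ = 0.0930
relative error = 0.5580
tightness: 0.5580 against a bound of 0.5580; the bound is attained (ratio 1)

0.5580
0.5580


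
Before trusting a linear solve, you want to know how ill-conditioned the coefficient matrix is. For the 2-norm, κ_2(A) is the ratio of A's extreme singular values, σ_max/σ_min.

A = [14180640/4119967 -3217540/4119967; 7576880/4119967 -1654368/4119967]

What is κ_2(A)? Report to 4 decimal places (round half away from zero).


M = AᵀA = [894462496000/58734007201 -201251640960/58734007201; -201251640960/58734007201 45292377616/58734007201]. tr(M)=559045136/34939921, det(M)=102400/34939921
char-poly roots: 16 and 6400/34939921
so κ_2 = √(16 / (6400/34939921)) = 295.5500

295.5500


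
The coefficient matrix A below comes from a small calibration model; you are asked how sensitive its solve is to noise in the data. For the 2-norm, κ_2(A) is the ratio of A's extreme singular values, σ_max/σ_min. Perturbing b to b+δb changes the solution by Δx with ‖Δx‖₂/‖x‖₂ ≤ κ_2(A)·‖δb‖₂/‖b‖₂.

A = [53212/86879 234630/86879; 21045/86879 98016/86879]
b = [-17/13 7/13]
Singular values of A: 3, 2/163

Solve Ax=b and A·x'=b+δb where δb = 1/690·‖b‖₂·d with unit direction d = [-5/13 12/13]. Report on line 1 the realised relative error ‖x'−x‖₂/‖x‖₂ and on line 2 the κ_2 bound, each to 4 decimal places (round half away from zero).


σ_max = 3, σ_min = 2/163
κ = σ_max/σ_min = 3/(2/163) = 244.5000
κ_2(A)·‖δb‖/‖b‖ = 0.3543
solve Ax = b  →  x = [-79.5854 17.5650]
2-norm of b is 1.4142; of x, 81.5007
δb = ε·‖b‖·d = [-0.0008 0.0019]; solving A·Δx = δb gives ‖Δx‖ = 0.1670
realised ‖Δx‖/‖x‖ = 0.0020
tightness: 0.0020 against a bound of 0.3543 (unrounded ratio ≈ 0.0058)

0.0020
0.3543


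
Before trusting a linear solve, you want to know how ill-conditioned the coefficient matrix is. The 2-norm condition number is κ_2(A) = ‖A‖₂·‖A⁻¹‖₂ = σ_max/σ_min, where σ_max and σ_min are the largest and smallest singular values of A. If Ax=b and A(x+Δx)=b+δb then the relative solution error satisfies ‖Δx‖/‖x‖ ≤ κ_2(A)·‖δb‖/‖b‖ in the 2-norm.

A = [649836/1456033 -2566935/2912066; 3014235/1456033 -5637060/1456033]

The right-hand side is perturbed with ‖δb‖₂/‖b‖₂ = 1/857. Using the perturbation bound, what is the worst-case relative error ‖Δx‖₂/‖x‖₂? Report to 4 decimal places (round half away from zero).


0.2438

M = AᵀA = [5656097241/1261173169 -10604085030/1261173169; -10604085030/1261173169 79532978625/5044692676]. tr(M)=353485701/17455684, det(M)=164025/17455684
eigenvalues of AᵀA: λ = (tr ± √(tr²−4·det))/2 = 81/4, 2025/4363921
so κ_2 = √((81/4) / (2025/4363921)) = 208.9000
κ_2(A)·‖δb‖/‖b‖ = 0.2438


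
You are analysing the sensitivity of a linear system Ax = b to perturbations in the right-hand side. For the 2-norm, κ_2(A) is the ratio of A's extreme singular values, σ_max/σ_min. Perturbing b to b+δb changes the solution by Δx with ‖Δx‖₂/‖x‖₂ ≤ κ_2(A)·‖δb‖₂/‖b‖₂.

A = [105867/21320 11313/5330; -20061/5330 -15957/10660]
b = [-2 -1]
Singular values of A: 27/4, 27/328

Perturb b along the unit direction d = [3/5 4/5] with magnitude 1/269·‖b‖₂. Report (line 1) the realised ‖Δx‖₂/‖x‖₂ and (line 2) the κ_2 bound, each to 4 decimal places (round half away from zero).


0.0042
0.3048

largest singular value 27/4, smallest 27/328
κ = σ_max/σ_min = (27/4)/(27/328) = 82.0000
κ_2(A)·‖δb‖/‖b‖ = 0.3048
solve Ax = b  →  x = [9.2080 -22.4843]
‖b‖ = 2.2361, ‖x‖ = 24.2967
δb = ε·‖b‖·d = [0.0050 0.0067]; solving A·Δx = δb gives ‖Δx‖ = 0.1010
realised ‖Δx‖/‖x‖ = 0.0042
realised/bound (from unrounded values) ≈ 0.0136


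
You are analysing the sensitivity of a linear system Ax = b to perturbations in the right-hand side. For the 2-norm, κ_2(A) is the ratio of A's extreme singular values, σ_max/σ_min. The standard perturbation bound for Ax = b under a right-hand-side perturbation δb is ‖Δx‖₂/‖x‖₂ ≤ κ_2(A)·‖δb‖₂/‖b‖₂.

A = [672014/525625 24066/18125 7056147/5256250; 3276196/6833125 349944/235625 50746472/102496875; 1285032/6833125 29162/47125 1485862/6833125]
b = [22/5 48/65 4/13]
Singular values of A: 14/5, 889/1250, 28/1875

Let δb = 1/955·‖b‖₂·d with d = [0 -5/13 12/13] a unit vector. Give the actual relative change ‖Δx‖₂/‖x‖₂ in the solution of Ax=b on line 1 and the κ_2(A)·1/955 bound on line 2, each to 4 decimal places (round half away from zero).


0.0994
0.1963

largest singular value 14/5, smallest 28/1875
κ_2(A) = (14/5) / (28/1875) = 187.5000
perturbation bound = 187.5000·1/955 = 0.1963
solve Ax = b  →  x = [2.0839 -0.9049 2.1881]
‖b‖ = 4.4721, ‖x‖ = 3.1542
δb = ε·‖b‖·d = [0.0000 -0.0018 0.0043]; solving A·Δx = δb gives ‖Δx‖ = 0.3136
realised ‖Δx‖/‖x‖ = 0.0994
so the bound overstates the realised error by a factor of ≈ 1.9748 (computed from the unrounded values)


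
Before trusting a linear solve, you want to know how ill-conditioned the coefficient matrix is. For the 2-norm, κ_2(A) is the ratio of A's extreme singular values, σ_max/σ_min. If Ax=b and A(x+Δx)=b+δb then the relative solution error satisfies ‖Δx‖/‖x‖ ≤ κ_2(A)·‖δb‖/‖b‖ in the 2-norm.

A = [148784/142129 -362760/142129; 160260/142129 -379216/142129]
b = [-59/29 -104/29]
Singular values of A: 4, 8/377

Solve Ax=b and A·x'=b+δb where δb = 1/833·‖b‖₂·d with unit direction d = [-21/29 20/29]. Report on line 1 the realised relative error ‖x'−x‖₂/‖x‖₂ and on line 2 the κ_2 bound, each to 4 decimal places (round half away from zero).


from the listed singular values, σ₁ = 4, σ_n = 8/377
κ = σ_max/σ_min = 4/(8/377) = 188.5000
perturbation bound = 188.5000·1/833 = 0.2263
solve Ax = b  →  x = [-43.8846 -17.2019]
2-norm of b is 4.1231; of x, 47.1356
δb = ε·‖b‖·d = [-0.0036 0.0034]; solving A·Δx = δb gives ‖Δx‖ = 0.2333
realised ‖Δx‖/‖x‖ = 0.0049
tightness: 0.0049 against a bound of 0.2263 (unrounded ratio ≈ 0.0219)

0.0049
0.2263


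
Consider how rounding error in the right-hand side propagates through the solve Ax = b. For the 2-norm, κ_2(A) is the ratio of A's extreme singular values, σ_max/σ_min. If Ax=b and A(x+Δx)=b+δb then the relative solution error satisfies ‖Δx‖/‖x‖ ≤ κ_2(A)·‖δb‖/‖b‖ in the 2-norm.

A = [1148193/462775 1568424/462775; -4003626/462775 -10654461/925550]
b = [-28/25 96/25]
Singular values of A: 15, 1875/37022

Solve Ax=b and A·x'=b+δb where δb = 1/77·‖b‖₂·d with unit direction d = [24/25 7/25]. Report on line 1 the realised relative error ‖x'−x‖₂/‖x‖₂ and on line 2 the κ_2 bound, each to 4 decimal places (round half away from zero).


from the listed singular values, σ₁ = 15, σ_n = 1875/37022
κ = σ_max/σ_min = 15/(1875/37022) = 296.1760
worst-case relative error ≤ 296.1760 × 1/77 = 3.8464
solve Ax = b  →  x = [-0.1600 -0.2133]
2-norm of b is 4.0000; of x, 0.2667
re-solving with b+δb shifts x by Δx of norm 1.0257
realised ‖Δx‖/‖x‖ = 3.8464
so the bound is sharp here: realised error equals the bound

3.8464
3.8464


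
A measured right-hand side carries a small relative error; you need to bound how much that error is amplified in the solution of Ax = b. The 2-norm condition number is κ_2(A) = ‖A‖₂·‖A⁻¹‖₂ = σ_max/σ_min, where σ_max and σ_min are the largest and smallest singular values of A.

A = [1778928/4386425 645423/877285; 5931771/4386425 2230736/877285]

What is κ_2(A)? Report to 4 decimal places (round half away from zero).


247.7040

AᵀA = [3609458073/1810891697 6767235840/1810891697; 6767235840/1810891697 12688832825/1810891697]; tr = 958722994/106523041, det = 140625/106523041
char-poly roots: 9 and 15625/106523041
so κ_2 = √(9 / (15625/106523041)) = 247.7040


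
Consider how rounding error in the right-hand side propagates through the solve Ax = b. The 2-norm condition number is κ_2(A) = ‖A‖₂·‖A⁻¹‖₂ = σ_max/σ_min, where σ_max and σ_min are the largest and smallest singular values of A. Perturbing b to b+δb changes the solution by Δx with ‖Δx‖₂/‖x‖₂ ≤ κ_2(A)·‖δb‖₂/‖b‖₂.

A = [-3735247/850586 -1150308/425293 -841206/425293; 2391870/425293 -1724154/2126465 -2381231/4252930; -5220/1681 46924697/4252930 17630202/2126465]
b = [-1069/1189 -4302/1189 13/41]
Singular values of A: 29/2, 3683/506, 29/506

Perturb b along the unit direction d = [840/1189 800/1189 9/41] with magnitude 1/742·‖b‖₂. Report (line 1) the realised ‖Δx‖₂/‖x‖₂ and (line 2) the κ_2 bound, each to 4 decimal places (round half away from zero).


0.0017
0.3410

from the listed singular values, σ₁ = 29/2, σ_n = 29/506
condition number: (29/2) ÷ (29/506) = 253.0000
bound on ‖Δx‖/‖x‖: κ·ε = 253.0000·1/742 = 0.3410
solve Ax = b  →  x = [-0.2832 31.4125 -41.8717]
‖b‖₂ = 3.7417 and ‖x‖₂ = 52.3456
Δx = A⁻¹·δb where δb = 1/742·3.7417·d; ‖Δx‖ = 0.0880
relative error = 0.0017
realised/bound (from unrounded values) ≈ 0.0049


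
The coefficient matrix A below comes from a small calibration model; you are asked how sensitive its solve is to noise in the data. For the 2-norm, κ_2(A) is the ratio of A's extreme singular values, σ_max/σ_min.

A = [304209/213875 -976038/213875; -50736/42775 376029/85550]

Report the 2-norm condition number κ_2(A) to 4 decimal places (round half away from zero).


51.9200

M = AᵀA = [186559641/54390625 -636619662/54390625; -636619662/54390625 8734299561/217562500]. tr(M)=15168861/348100, det(M)=9801/13924
λ_max, λ_min = (15168861/348100 ± √229753171227321/121173610000)/2 = 1089/25, 225/13924
σ_max=√(1089/25)=(33/5), σ_min=√(225/13924)=(15/118) → κ = 51.9200


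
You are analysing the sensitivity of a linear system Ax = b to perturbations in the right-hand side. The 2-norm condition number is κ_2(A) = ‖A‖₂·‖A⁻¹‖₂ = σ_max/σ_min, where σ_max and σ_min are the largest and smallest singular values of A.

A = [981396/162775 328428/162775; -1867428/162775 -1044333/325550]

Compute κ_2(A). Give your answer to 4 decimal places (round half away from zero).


form AᵀA = [123195168/733445 35914914/733445; 35914914/733445 42134013/2933780] with trace 106982937/586756 and determinant 2125764/146689
λ_max, λ_min = (106982937/586756 ± √11425391932640625/344282603536)/2 = 729/4, 11664/146689
κ_2(A) = √(λ_max/λ_min) = √((729/4) / (11664/146689)) = 47.8750

47.8750


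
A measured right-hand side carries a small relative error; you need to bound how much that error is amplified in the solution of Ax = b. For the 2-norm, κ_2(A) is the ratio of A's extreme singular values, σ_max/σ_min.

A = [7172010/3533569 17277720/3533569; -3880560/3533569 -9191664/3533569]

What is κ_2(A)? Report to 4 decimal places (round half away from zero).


M = AᵀA = [17699354100/3323425573 42476652720/3323425573; 42476652720/3323425573 101944715328/3323425573]. tr(M)=9203389956/255648121, det(M)=2073600/255648121
solving λ² − 9203389956/255648121·λ + 2073600/255648121 = 0 gives λ = 36, 57600/255648121
κ = σ_max/σ_min = 6/(240/15989) = 399.7250

399.7250


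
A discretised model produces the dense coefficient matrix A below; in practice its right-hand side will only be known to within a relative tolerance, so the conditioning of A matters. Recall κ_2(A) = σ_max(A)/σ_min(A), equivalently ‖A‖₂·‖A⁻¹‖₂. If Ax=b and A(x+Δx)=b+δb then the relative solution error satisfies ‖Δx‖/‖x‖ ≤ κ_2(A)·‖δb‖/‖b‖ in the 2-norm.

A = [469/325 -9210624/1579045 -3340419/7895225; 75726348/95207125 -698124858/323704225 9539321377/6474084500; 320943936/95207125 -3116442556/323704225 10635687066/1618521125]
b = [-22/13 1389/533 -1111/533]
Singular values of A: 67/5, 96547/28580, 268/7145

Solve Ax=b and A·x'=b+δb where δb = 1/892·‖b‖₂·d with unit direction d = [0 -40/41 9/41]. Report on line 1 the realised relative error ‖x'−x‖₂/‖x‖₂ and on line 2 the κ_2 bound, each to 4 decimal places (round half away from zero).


largest singular value 67/5, smallest 268/7145
condition number: (67/5) ÷ (268/7145) = 357.2500
worst-case relative error ≤ 357.2500 × 1/892 = 0.4005
solve Ax = b  →  x = [76.7403 20.0258 -10.3450]
2-norm of b is 3.7417; of x, 79.9820
re-solving with b+δb shifts x by Δx of norm 0.1118
realised ‖Δx‖/‖x‖ = 0.0014
tightness: 0.0014 against a bound of 0.4005 (unrounded ratio ≈ 0.0035)

0.0014
0.4005


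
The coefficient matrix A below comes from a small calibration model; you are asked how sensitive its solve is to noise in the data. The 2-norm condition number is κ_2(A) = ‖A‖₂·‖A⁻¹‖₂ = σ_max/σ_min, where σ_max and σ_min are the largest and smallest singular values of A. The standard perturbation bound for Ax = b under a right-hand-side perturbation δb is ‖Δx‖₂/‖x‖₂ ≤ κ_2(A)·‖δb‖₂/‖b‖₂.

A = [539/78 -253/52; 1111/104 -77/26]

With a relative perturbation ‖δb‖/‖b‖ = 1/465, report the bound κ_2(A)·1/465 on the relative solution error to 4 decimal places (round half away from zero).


0.0129

M = AᵀA = [15757225/97344 -529375/8112; -529375/8112 87725/2704]. tr(M)=111925/576, det(M)=9150625/9216
λ_max, λ_min = (111925/576 ± √11209515625/331776)/2 = 3025/16, 3025/576
so κ_2 = √((3025/16) / (3025/576)) = 6.0000
bound on ‖Δx‖/‖x‖: κ·ε = 6.0000·1/465 = 0.0129
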